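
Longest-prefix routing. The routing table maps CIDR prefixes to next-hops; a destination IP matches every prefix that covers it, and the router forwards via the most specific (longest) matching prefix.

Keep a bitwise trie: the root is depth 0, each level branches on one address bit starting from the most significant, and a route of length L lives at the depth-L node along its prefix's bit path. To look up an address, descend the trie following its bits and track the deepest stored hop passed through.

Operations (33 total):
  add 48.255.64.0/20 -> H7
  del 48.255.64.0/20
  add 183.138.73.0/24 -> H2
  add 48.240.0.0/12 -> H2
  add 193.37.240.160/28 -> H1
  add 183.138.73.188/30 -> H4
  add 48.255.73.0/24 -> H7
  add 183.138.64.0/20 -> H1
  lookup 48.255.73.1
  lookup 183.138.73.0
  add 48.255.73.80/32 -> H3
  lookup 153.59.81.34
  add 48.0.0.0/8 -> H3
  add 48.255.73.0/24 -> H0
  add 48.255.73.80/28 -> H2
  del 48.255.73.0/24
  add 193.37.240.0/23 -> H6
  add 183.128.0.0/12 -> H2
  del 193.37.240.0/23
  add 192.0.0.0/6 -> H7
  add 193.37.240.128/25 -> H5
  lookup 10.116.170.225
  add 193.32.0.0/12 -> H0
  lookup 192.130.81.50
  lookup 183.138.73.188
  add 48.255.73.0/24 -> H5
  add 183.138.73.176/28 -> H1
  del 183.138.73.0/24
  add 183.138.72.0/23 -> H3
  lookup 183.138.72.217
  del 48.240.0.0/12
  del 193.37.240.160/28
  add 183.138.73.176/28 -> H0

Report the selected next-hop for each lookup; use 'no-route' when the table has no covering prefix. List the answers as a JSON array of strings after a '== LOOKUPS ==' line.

Process each operation:
  + 48.255.64.0/20 (H7) depth=20
  del 48.255.64.0/20 (clear depth 20)
  + 183.138.73.0/24 (H2) depth=24
  + 48.240.0.0/12 (H2) depth=12
  + 193.37.240.160/28 (H1) depth=28
  + 183.138.73.188/30 (H4) depth=30
  + 48.255.73.0/24 (H7) depth=24
  + 183.138.64.0/20 (H1) depth=20
  ? 48.255.73.1  path d0:-→d1:-→d2:-→d3:-→d4:-→d5:-→d6:-→d7:-→d8:-→d9:-→d10:-→d11:-→d12:H2→d13:-→d14:-→d15:-→d16:-→d17:-→d18:-→d19:-→d20:-→d21:-→d22:-→d23:-→d24:H7  best=H7
  ? 183.138.73.0  path d0:-→d1:-→d2:-→d3:-→d4:-→d5:-→d6:-→d7:-→d8:-→d9:-→d10:-→d11:-→d12:-→d13:-→d14:-→d15:-→d16:-→d17:-→d18:-→d19:-→d20:H1→d21:-→d22:-→d23:-→d24:H2  best=H2
  + 48.255.73.80/32 (H3) depth=32
  ? 153.59.81.34  path d0:-→d1:-→d2:-  best=no-route
  + 48.0.0.0/8 (H3) depth=8
  + 48.255.73.0/24 (H0) depth=24
  + 48.255.73.80/28 (H2) depth=28
  del 48.255.73.0/24 (clear depth 24)
  + 193.37.240.0/23 (H6) depth=23
  + 183.128.0.0/12 (H2) depth=12
  del 193.37.240.0/23 (clear depth 23)
  + 192.0.0.0/6 (H7) depth=6
  + 193.37.240.128/25 (H5) depth=25
  ? 10.116.170.225  path d0:-→d1:-→d2:-  best=no-route
  + 193.32.0.0/12 (H0) depth=12
  ? 192.130.81.50  path d0:-→d1:-→d2:-→d3:-→d4:-→d5:-→d6:H7→d7:-  best=H7
  ? 183.138.73.188  path d0:-→d1:-→d2:-→d3:-→d4:-→d5:-→d6:-→d7:-→d8:-→d9:-→d10:-→d11:-→d12:H2→d13:-→d14:-→d15:-→d16:-→d17:-→d18:-→d19:-→d20:H1→d21:-→d22:-→d23:-→d24:H2→d25:-→d26:-→d27:-→d28:-→d29:-→d30:H4  best=H4
  + 48.255.73.0/24 (H5) depth=24
  + 183.138.73.176/28 (H1) depth=28
  del 183.138.73.0/24 (clear depth 24)
  + 183.138.72.0/23 (H3) depth=23
  ? 183.138.72.217  path d0:-→d1:-→d2:-→d3:-→d4:-→d5:-→d6:-→d7:-→d8:-→d9:-→d10:-→d11:-→d12:H2→d13:-→d14:-→d15:-→d16:-→d17:-→d18:-→d19:-→d20:H1→d21:-→d22:-→d23:H3  best=H3
  del 48.240.0.0/12 (clear depth 12)
  del 193.37.240.160/28 (clear depth 28)
  + 183.138.73.176/28 (H0) depth=28

== LOOKUPS ==
["H7","H2","no-route","no-route","H7","H4","H3"]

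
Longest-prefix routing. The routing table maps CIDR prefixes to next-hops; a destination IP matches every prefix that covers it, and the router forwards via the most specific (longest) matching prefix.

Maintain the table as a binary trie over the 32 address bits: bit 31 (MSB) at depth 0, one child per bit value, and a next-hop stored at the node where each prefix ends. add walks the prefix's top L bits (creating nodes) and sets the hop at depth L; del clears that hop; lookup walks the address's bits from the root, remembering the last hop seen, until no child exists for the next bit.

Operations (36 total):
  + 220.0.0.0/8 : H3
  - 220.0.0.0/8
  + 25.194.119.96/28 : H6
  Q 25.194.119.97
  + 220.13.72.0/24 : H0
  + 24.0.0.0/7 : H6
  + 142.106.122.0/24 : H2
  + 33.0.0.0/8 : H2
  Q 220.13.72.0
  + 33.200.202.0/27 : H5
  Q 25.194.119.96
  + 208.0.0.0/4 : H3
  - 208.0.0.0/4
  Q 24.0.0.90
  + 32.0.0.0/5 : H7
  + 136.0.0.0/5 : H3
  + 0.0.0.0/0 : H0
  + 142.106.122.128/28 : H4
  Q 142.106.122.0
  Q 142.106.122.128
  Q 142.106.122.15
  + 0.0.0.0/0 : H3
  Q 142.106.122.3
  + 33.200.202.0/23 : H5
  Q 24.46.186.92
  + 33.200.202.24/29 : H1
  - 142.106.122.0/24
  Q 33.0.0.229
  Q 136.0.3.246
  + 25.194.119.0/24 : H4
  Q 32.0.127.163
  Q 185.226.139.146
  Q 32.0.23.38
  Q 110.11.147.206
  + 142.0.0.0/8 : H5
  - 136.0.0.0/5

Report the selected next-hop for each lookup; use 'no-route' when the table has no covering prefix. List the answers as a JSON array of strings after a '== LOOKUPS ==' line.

Apply in order:
  add 220.0.0.0/8 -> H3 at depth 8
  del 220.0.0.0/8 (clear depth 8)
  add 25.194.119.96/28 -> H6 at depth 28
  lookup 25.194.119.97: bits 0001100111000010011101110110 walk d0:-→d1:-→d2:-→d3:-→d4:-→d5:-→d6:-→d7:-→d8:-→d9:-→d10:-→d11:-→d12:-→d13:-→d14:-→d15:-→d16:-→d17:-→d18:-→d19:-→d20:-→d21:-→d22:-→d23:-→d24:-→d25:-→d26:-→d27:-→d28:H6 -> H6
  add 220.13.72.0/24 -> H0 at depth 24
  add 24.0.0.0/7 -> H6 at depth 7
  add 142.106.122.0/24 -> H2 at depth 24
  add 33.0.0.0/8 -> H2 at depth 8
  lookup 220.13.72.0: bits 110111000000110101001000 walk d0:-→d1:-→d2:-→d3:-→d4:-→d5:-→d6:-→d7:-→d8:-→d9:-→d10:-→d11:-→d12:-→d13:-→d14:-→d15:-→d16:-→d17:-→d18:-→d19:-→d20:-→d21:-→d22:-→d23:-→d24:H0 -> H0
  add 33.200.202.0/27 -> H5 at depth 27
  lookup 25.194.119.96: bits 0001100111000010011101110110 walk d0:-→d1:-→d2:-→d3:-→d4:-→d5:-→d6:-→d7:H6→d8:-→d9:-→d10:-→d11:-→d12:-→d13:-→d14:-→d15:-→d16:-→d17:-→d18:-→d19:-→d20:-→d21:-→d22:-→d23:-→d24:-→d25:-→d26:-→d27:-→d28:H6 -> H6
  add 208.0.0.0/4 -> H3 at depth 4
  del 208.0.0.0/4 (clear depth 4)
  lookup 24.0.0.90: bits 0001100 walk d0:-→d1:-→d2:-→d3:-→d4:-→d5:-→d6:-→d7:H6 -> H6
  add 32.0.0.0/5 -> H7 at depth 5
  add 136.0.0.0/5 -> H3 at depth 5
  add 0.0.0.0/0 -> H0 at depth 0
  add 142.106.122.128/28 -> H4 at depth 28
  lookup 142.106.122.0: bits 100011100110101001111010 walk d0:H0→d1:-→d2:-→d3:-→d4:-→d5:H3→d6:-→d7:-→d8:-→d9:-→d10:-→d11:-→d12:-→d13:-→d14:-→d15:-→d16:-→d17:-→d18:-→d19:-→d20:-→d21:-→d22:-→d23:-→d24:H2 -> H2
  lookup 142.106.122.128: bits 1000111001101010011110101000 walk d0:H0→d1:-→d2:-→d3:-→d4:-→d5:H3→d6:-→d7:-→d8:-→d9:-→d10:-→d11:-→d12:-→d13:-→d14:-→d15:-→d16:-→d17:-→d18:-→d19:-→d20:-→d21:-→d22:-→d23:-→d24:H2→d25:-→d26:-→d27:-→d28:H4 -> H4
  lookup 142.106.122.15: bits 100011100110101001111010 walk d0:H0→d1:-→d2:-→d3:-→d4:-→d5:H3→d6:-→d7:-→d8:-→d9:-→d10:-→d11:-→d12:-→d13:-→d14:-→d15:-→d16:-→d17:-→d18:-→d19:-→d20:-→d21:-→d22:-→d23:-→d24:H2 -> H2
  add 0.0.0.0/0 -> H3 at depth 0
  lookup 142.106.122.3: bits 100011100110101001111010 walk d0:H3→d1:-→d2:-→d3:-→d4:-→d5:H3→d6:-→d7:-→d8:-→d9:-→d10:-→d11:-→d12:-→d13:-→d14:-→d15:-→d16:-→d17:-→d18:-→d19:-→d20:-→d21:-→d22:-→d23:-→d24:H2 -> H2
  add 33.200.202.0/23 -> H5 at depth 23
  lookup 24.46.186.92: bits 0001100 walk d0:H3→d1:-→d2:-→d3:-→d4:-→d5:-→d6:-→d7:H6 -> H6
  add 33.200.202.24/29 -> H1 at depth 29
  del 142.106.122.0/24 (clear depth 24)
  lookup 33.0.0.229: bits 00100001 walk d0:H3→d1:-→d2:-→d3:-→d4:-→d5:H7→d6:-→d7:-→d8:H2 -> H2
  lookup 136.0.3.246: bits 10001 walk d0:H3→d1:-→d2:-→d3:-→d4:-→d5:H3 -> H3
  add 25.194.119.0/24 -> H4 at depth 24
  lookup 32.0.127.163: bits 0010000 walk d0:H3→d1:-→d2:-→d3:-→d4:-→d5:H7→d6:-→d7:- -> H7
  lookup 185.226.139.146: bits 10 walk d0:H3→d1:-→d2:- -> H3
  lookup 32.0.23.38: bits 0010000 walk d0:H3→d1:-→d2:-→d3:-→d4:-→d5:H7→d6:-→d7:- -> H7
  lookup 110.11.147.206: bits 0 walk d0:H3→d1:- -> H3
  add 142.0.0.0/8 -> H5 at depth 8
  del 136.0.0.0/5 (clear depth 5)

== LOOKUPS ==
["H6","H0","H6","H6","H2","H4","H2","H2","H6","H2","H3","H7","H3","H7","H3"]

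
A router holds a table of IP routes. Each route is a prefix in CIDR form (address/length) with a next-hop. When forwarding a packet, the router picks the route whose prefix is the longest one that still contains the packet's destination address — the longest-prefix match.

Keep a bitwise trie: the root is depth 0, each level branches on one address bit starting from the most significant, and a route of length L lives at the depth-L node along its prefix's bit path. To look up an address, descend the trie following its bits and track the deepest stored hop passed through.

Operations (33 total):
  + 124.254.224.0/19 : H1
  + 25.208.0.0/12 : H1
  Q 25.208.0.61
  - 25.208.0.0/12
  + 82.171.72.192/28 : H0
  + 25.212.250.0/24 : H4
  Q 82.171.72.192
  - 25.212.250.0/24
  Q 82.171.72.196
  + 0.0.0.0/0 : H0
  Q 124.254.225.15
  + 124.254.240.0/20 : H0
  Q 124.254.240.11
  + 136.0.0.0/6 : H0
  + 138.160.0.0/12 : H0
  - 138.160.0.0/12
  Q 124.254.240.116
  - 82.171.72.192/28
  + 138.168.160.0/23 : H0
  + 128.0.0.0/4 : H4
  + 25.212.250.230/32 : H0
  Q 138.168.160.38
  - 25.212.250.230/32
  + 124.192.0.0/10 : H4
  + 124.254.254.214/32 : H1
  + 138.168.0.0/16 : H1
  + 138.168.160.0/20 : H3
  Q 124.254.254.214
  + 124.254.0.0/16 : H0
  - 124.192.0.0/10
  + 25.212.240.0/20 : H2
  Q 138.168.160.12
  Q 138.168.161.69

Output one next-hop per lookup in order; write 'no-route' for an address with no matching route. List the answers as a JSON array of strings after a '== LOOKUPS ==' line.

Apply in order:
  add 124.254.224.0/19 -> H1 at depth 19
  add 25.208.0.0/12 -> H1 at depth 12
  lookup 25.208.0.61: bits 000110011101 walk d0:-→d1:-→d2:-→d3:-→d4:-→d5:-→d6:-→d7:-→d8:-→d9:-→d10:-→d11:-→d12:H1 -> H1
  del 25.208.0.0/12 (clear depth 12)
  add 82.171.72.192/28 -> H0 at depth 28
  add 25.212.250.0/24 -> H4 at depth 24
  lookup 82.171.72.192: bits 0101001010101011010010001100 walk d0:-→d1:-→d2:-→d3:-→d4:-→d5:-→d6:-→d7:-→d8:-→d9:-→d10:-→d11:-→d12:-→d13:-→d14:-→d15:-→d16:-→d17:-→d18:-→d19:-→d20:-→d21:-→d22:-→d23:-→d24:-→d25:-→d26:-→d27:-→d28:H0 -> H0
  del 25.212.250.0/24 (clear depth 24)
  lookup 82.171.72.196: bits 0101001010101011010010001100 walk d0:-→d1:-→d2:-→d3:-→d4:-→d5:-→d6:-→d7:-→d8:-→d9:-→d10:-→d11:-→d12:-→d13:-→d14:-→d15:-→d16:-→d17:-→d18:-→d19:-→d20:-→d21:-→d22:-→d23:-→d24:-→d25:-→d26:-→d27:-→d28:H0 -> H0
  add 0.0.0.0/0 -> H0 at depth 0
  lookup 124.254.225.15: bits 0111110011111110111 walk d0:H0→d1:-→d2:-→d3:-→d4:-→d5:-→d6:-→d7:-→d8:-→d9:-→d10:-→d11:-→d12:-→d13:-→d14:-→d15:-→d16:-→d17:-→d18:-→d19:H1 -> H1
  add 124.254.240.0/20 -> H0 at depth 20
  lookup 124.254.240.11: bits 01111100111111101111 walk d0:H0→d1:-→d2:-→d3:-→d4:-→d5:-→d6:-→d7:-→d8:-→d9:-→d10:-→d11:-→d12:-→d13:-→d14:-→d15:-→d16:-→d17:-→d18:-→d19:H1→d20:H0 -> H0
  add 136.0.0.0/6 -> H0 at depth 6
  add 138.160.0.0/12 -> H0 at depth 12
  del 138.160.0.0/12 (clear depth 12)
  lookup 124.254.240.116: bits 01111100111111101111 walk d0:H0→d1:-→d2:-→d3:-→d4:-→d5:-→d6:-→d7:-→d8:-→d9:-→d10:-→d11:-→d12:-→d13:-→d14:-→d15:-→d16:-→d17:-→d18:-→d19:H1→d20:H0 -> H0
  del 82.171.72.192/28 (clear depth 28)
  add 138.168.160.0/23 -> H0 at depth 23
  add 128.0.0.0/4 -> H4 at depth 4
  add 25.212.250.230/32 -> H0 at depth 32
  lookup 138.168.160.38: bits 10001010101010001010000 walk d0:H0→d1:-→d2:-→d3:-→d4:H4→d5:-→d6:H0→d7:-→d8:-→d9:-→d10:-→d11:-→d12:-→d13:-→d14:-→d15:-→d16:-→d17:-→d18:-→d19:-→d20:-→d21:-→d22:-→d23:H0 -> H0
  del 25.212.250.230/32 (clear depth 32)
  add 124.192.0.0/10 -> H4 at depth 10
  add 124.254.254.214/32 -> H1 at depth 32
  add 138.168.0.0/16 -> H1 at depth 16
  add 138.168.160.0/20 -> H3 at depth 20
  lookup 124.254.254.214: bits 01111100111111101111111011010110 walk d0:H0→d1:-→d2:-→d3:-→d4:-→d5:-→d6:-→d7:-→d8:-→d9:-→d10:H4→d11:-→d12:-→d13:-→d14:-→d15:-→d16:-→d17:-→d18:-→d19:H1→d20:H0→d21:-→d22:-→d23:-→d24:-→d25:-→d26:-→d27:-→d28:-→d29:-→d30:-→d31:-→d32:H1 -> H1
  add 124.254.0.0/16 -> H0 at depth 16
  del 124.192.0.0/10 (clear depth 10)
  add 25.212.240.0/20 -> H2 at depth 20
  lookup 138.168.160.12: bits 10001010101010001010000 walk d0:H0→d1:-→d2:-→d3:-→d4:H4→d5:-→d6:H0→d7:-→d8:-→d9:-→d10:-→d11:-→d12:-→d13:-→d14:-→d15:-→d16:H1→d17:-→d18:-→d19:-→d20:H3→d21:-→d22:-→d23:H0 -> H0
  lookup 138.168.161.69: bits 10001010101010001010000 walk d0:H0→d1:-→d2:-→d3:-→d4:H4→d5:-→d6:H0→d7:-→d8:-→d9:-→d10:-→d11:-→d12:-→d13:-→d14:-→d15:-→d16:H1→d17:-→d18:-→d19:-→d20:H3→d21:-→d22:-→d23:H0 -> H0

== LOOKUPS ==
["H1","H0","H0","H1","H0","H0","H0","H1","H0","H0"]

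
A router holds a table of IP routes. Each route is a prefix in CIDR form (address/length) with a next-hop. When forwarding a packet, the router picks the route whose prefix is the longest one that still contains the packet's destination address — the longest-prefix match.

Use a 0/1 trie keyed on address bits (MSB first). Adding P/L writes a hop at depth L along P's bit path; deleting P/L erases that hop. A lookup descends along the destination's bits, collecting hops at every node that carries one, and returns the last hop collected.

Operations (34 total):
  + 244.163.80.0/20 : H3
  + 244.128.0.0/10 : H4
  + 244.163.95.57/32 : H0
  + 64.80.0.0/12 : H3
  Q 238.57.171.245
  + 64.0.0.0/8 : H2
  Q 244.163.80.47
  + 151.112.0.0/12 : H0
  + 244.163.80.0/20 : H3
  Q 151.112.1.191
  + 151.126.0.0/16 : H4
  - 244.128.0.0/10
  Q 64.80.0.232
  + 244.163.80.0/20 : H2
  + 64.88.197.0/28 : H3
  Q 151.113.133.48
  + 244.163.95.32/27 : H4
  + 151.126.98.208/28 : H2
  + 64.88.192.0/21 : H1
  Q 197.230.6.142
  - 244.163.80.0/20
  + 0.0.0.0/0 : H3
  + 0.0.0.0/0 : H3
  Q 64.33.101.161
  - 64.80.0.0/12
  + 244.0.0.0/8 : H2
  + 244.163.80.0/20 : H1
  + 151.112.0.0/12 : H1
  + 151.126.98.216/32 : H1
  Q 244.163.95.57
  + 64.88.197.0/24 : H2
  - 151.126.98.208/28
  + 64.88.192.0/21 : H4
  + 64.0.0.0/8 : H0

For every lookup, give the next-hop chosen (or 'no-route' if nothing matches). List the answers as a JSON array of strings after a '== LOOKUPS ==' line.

Trace:
  add 244.163.80.0/20 -> H3 at depth 20
  add 244.128.0.0/10 -> H4 at depth 10
  add 244.163.95.57/32 -> H0 at depth 32
  add 64.80.0.0/12 -> H3 at depth 12
  Q 238.57.171.245: descend 111 ; hops seen [∅] ; pick no-route
  add 64.0.0.0/8 -> H2 at depth 8
  Q 244.163.80.47: descend 11110100101000110101 ; hops seen [H4,H3] ; pick H3
  add 151.112.0.0/12 -> H0 at depth 12
  add 244.163.80.0/20 -> H3 at depth 20
  Q 151.112.1.191: descend 100101110111 ; hops seen [H0] ; pick H0
  add 151.126.0.0/16 -> H4 at depth 16
  - 244.128.0.0/10 clear@10
  Q 64.80.0.232: descend 010000000101 ; hops seen [H2,H3] ; pick H3
  add 244.163.80.0/20 -> H2 at depth 20
  add 64.88.197.0/28 -> H3 at depth 28
  Q 151.113.133.48: descend 100101110111 ; hops seen [H0] ; pick H0
  add 244.163.95.32/27 -> H4 at depth 27
  add 151.126.98.208/28 -> H2 at depth 28
  add 64.88.192.0/21 -> H1 at depth 21
  Q 197.230.6.142: descend 11 ; hops seen [∅] ; pick no-route
  - 244.163.80.0/20 clear@20
  add 0.0.0.0/0 -> H3 at depth 0
  add 0.0.0.0/0 -> H3 at depth 0
  Q 64.33.101.161: descend 010000000 ; hops seen [H3,H2] ; pick H2
  - 64.80.0.0/12 clear@12
  add 244.0.0.0/8 -> H2 at depth 8
  add 244.163.80.0/20 -> H1 at depth 20
  add 151.112.0.0/12 -> H1 at depth 12
  add 151.126.98.216/32 -> H1 at depth 32
  Q 244.163.95.57: descend 11110100101000110101111100111001 ; hops seen [H3,H2,H1,H4,H0] ; pick H0
  add 64.88.197.0/24 -> H2 at depth 24
  - 151.126.98.208/28 clear@28
  add 64.88.192.0/21 -> H4 at depth 21
  add 64.0.0.0/8 -> H0 at depth 8

== LOOKUPS ==
["no-route","H3","H0","H3","H0","no-route","H2","H0"]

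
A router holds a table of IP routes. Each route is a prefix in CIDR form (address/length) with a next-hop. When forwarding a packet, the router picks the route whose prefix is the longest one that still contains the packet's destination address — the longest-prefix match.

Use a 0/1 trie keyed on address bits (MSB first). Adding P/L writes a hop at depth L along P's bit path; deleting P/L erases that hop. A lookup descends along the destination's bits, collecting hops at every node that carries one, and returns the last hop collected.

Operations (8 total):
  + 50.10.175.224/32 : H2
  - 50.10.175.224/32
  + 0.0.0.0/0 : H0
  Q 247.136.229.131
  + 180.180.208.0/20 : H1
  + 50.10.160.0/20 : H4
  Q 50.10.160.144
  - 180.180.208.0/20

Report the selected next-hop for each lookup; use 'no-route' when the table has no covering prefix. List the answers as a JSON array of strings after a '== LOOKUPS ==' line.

Trace:
  add 50.10.175.224/32 -> H2 at depth 32
  del 50.10.175.224/32 (clear depth 32)
  add 0.0.0.0/0 -> H0 at depth 0
  Q 247.136.229.131: descend ε ; hops seen [H0] ; pick H0
  add 180.180.208.0/20 -> H1 at depth 20
  add 50.10.160.0/20 -> H4 at depth 20
  Q 50.10.160.144: descend 00110010000010101010 ; hops seen [H0,H4] ; pick H4
  del 180.180.208.0/20 (clear depth 20)

== LOOKUPS ==
["H0","H4"]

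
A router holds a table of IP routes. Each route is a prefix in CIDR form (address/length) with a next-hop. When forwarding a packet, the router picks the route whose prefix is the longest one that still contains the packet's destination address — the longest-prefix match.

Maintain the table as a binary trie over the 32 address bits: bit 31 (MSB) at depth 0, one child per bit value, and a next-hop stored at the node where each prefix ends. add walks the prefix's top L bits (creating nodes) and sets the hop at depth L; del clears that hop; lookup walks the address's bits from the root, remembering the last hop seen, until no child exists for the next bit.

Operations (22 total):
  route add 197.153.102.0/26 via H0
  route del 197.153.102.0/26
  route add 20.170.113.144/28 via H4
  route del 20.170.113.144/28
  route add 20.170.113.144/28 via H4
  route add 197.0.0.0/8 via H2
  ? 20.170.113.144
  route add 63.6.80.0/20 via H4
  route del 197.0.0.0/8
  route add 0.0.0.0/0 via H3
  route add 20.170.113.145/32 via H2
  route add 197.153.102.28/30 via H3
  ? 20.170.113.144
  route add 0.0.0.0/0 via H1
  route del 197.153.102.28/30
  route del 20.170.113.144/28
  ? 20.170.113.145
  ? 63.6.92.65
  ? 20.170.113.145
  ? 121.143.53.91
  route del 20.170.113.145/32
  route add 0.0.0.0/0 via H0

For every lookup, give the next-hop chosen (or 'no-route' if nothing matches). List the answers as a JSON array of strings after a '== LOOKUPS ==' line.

Apply in order:
  + 197.153.102.0/26 (H0) depth=26
  - 197.153.102.0/26 clear@26
  + 20.170.113.144/28 (H4) depth=28
  - 20.170.113.144/28 clear@28
  + 20.170.113.144/28 (H4) depth=28
  + 197.0.0.0/8 (H2) depth=8
  lookup 20.170.113.144: bits 0001010010101010011100011001 walk d0:-→d1:-→d2:-→d3:-→d4:-→d5:-→d6:-→d7:-→d8:-→d9:-→d10:-→d11:-→d12:-→d13:-→d14:-→d15:-→d16:-→d17:-→d18:-→d19:-→d20:-→d21:-→d22:-→d23:-→d24:-→d25:-→d26:-→d27:-→d28:H4 -> H4
  + 63.6.80.0/20 (H4) depth=20
  - 197.0.0.0/8 clear@8
  + 0.0.0.0/0 (H3) depth=0
  + 20.170.113.145/32 (H2) depth=32
  + 197.153.102.28/30 (H3) depth=30
  lookup 20.170.113.144: bits 0001010010101010011100011001000 walk d0:H3→d1:-→d2:-→d3:-→d4:-→d5:-→d6:-→d7:-→d8:-→d9:-→d10:-→d11:-→d12:-→d13:-→d14:-→d15:-→d16:-→d17:-→d18:-→d19:-→d20:-→d21:-→d22:-→d23:-→d24:-→d25:-→d26:-→d27:-→d28:H4→d29:-→d30:-→d31:- -> H4
  + 0.0.0.0/0 (H1) depth=0
  - 197.153.102.28/30 clear@30
  - 20.170.113.144/28 clear@28
  lookup 20.170.113.145: bits 00010100101010100111000110010001 walk d0:H1→d1:-→d2:-→d3:-→d4:-→d5:-→d6:-→d7:-→d8:-→d9:-→d10:-→d11:-→d12:-→d13:-→d14:-→d15:-→d16:-→d17:-→d18:-→d19:-→d20:-→d21:-→d22:-→d23:-→d24:-→d25:-→d26:-→d27:-→d28:-→d29:-→d30:-→d31:-→d32:H2 -> H2
  lookup 63.6.92.65: bits 00111111000001100101 walk d0:H1→d1:-→d2:-→d3:-→d4:-→d5:-→d6:-→d7:-→d8:-→d9:-→d10:-→d11:-→d12:-→d13:-→d14:-→d15:-→d16:-→d17:-→d18:-→d19:-→d20:H4 -> H4
  lookup 20.170.113.145: bits 00010100101010100111000110010001 walk d0:H1→d1:-→d2:-→d3:-→d4:-→d5:-→d6:-→d7:-→d8:-→d9:-→d10:-→d11:-→d12:-→d13:-→d14:-→d15:-→d16:-→d17:-→d18:-→d19:-→d20:-→d21:-→d22:-→d23:-→d24:-→d25:-→d26:-→d27:-→d28:-→d29:-→d30:-→d31:-→d32:H2 -> H2
  lookup 121.143.53.91: bits 0 walk d0:H1→d1:- -> H1
  - 20.170.113.145/32 clear@32
  + 0.0.0.0/0 (H0) depth=0

== LOOKUPS ==
["H4","H4","H2","H4","H2","H1"]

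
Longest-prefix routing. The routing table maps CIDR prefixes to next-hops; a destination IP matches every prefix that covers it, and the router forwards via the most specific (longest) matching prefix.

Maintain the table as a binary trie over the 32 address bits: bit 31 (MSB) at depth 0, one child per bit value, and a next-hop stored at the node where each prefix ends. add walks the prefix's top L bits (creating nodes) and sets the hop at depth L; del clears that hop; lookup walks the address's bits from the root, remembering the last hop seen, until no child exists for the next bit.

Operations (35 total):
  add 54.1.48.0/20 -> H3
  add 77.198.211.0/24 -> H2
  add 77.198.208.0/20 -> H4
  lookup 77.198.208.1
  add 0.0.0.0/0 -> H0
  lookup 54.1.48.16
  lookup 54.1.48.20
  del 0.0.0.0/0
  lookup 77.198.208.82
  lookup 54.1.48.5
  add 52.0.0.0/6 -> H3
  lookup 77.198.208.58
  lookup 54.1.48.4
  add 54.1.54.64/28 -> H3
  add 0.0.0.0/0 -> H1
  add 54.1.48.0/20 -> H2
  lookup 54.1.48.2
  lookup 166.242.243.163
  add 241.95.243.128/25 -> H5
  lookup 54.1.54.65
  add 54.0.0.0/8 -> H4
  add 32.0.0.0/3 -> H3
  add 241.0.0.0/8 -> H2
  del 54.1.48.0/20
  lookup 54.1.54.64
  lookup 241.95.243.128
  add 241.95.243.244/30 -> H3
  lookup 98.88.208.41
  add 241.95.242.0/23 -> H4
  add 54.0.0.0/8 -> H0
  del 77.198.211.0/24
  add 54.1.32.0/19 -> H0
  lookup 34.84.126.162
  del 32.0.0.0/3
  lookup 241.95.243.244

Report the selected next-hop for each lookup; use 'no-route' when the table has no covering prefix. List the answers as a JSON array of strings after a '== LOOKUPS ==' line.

Trace:
  add 54.1.48.0/20 -> H3 at depth 20
  add 77.198.211.0/24 -> H2 at depth 24
  add 77.198.208.0/20 -> H4 at depth 20
  ? 77.198.208.1  path d0:-→d1:-→d2:-→d3:-→d4:-→d5:-→d6:-→d7:-→d8:-→d9:-→d10:-→d11:-→d12:-→d13:-→d14:-→d15:-→d16:-→d17:-→d18:-→d19:-→d20:H4→d21:-→d22:-  best=H4
  add 0.0.0.0/0 -> H0 at depth 0
  ? 54.1.48.16  path d0:H0→d1:-→d2:-→d3:-→d4:-→d5:-→d6:-→d7:-→d8:-→d9:-→d10:-→d11:-→d12:-→d13:-→d14:-→d15:-→d16:-→d17:-→d18:-→d19:-→d20:H3  best=H3
  ? 54.1.48.20  path d0:H0→d1:-→d2:-→d3:-→d4:-→d5:-→d6:-→d7:-→d8:-→d9:-→d10:-→d11:-→d12:-→d13:-→d14:-→d15:-→d16:-→d17:-→d18:-→d19:-→d20:H3  best=H3
  del 0.0.0.0/0 (clear depth 0)
  ? 77.198.208.82  path d0:-→d1:-→d2:-→d3:-→d4:-→d5:-→d6:-→d7:-→d8:-→d9:-→d10:-→d11:-→d12:-→d13:-→d14:-→d15:-→d16:-→d17:-→d18:-→d19:-→d20:H4→d21:-→d22:-  best=H4
  ? 54.1.48.5  path d0:-→d1:-→d2:-→d3:-→d4:-→d5:-→d6:-→d7:-→d8:-→d9:-→d10:-→d11:-→d12:-→d13:-→d14:-→d15:-→d16:-→d17:-→d18:-→d19:-→d20:H3  best=H3
  add 52.0.0.0/6 -> H3 at depth 6
  ? 77.198.208.58  path d0:-→d1:-→d2:-→d3:-→d4:-→d5:-→d6:-→d7:-→d8:-→d9:-→d10:-→d11:-→d12:-→d13:-→d14:-→d15:-→d16:-→d17:-→d18:-→d19:-→d20:H4→d21:-→d22:-  best=H4
  ? 54.1.48.4  path d0:-→d1:-→d2:-→d3:-→d4:-→d5:-→d6:H3→d7:-→d8:-→d9:-→d10:-→d11:-→d12:-→d13:-→d14:-→d15:-→d16:-→d17:-→d18:-→d19:-→d20:H3  best=H3
  add 54.1.54.64/28 -> H3 at depth 28
  add 0.0.0.0/0 -> H1 at depth 0
  add 54.1.48.0/20 -> H2 at depth 20
  ? 54.1.48.2  path d0:H1→d1:-→d2:-→d3:-→d4:-→d5:-→d6:H3→d7:-→d8:-→d9:-→d10:-→d11:-→d12:-→d13:-→d14:-→d15:-→d16:-→d17:-→d18:-→d19:-→d20:H2→d21:-  best=H2
  ? 166.242.243.163  path d0:H1  best=H1
  add 241.95.243.128/25 -> H5 at depth 25
  ? 54.1.54.65  path d0:H1→d1:-→d2:-→d3:-→d4:-→d5:-→d6:H3→d7:-→d8:-→d9:-→d10:-→d11:-→d12:-→d13:-→d14:-→d15:-→d16:-→d17:-→d18:-→d19:-→d20:H2→d21:-→d22:-→d23:-→d24:-→d25:-→d26:-→d27:-→d28:H3  best=H3
  add 54.0.0.0/8 -> H4 at depth 8
  add 32.0.0.0/3 -> H3 at depth 3
  add 241.0.0.0/8 -> H2 at depth 8
  del 54.1.48.0/20 (clear depth 20)
  ? 54.1.54.64  path d0:H1→d1:-→d2:-→d3:H3→d4:-→d5:-→d6:H3→d7:-→d8:H4→d9:-→d10:-→d11:-→d12:-→d13:-→d14:-→d15:-→d16:-→d17:-→d18:-→d19:-→d20:-→d21:-→d22:-→d23:-→d24:-→d25:-→d26:-→d27:-→d28:H3  best=H3
  ? 241.95.243.128  path d0:H1→d1:-→d2:-→d3:-→d4:-→d5:-→d6:-→d7:-→d8:H2→d9:-→d10:-→d11:-→d12:-→d13:-→d14:-→d15:-→d16:-→d17:-→d18:-→d19:-→d20:-→d21:-→d22:-→d23:-→d24:-→d25:H5  best=H5
  add 241.95.243.244/30 -> H3 at depth 30
  ? 98.88.208.41  path d0:H1→d1:-→d2:-  best=H1
  add 241.95.242.0/23 -> H4 at depth 23
  add 54.0.0.0/8 -> H0 at depth 8
  del 77.198.211.0/24 (clear depth 24)
  add 54.1.32.0/19 -> H0 at depth 19
  ? 34.84.126.162  path d0:H1→d1:-→d2:-→d3:H3  best=H3
  del 32.0.0.0/3 (clear depth 3)
  ? 241.95.243.244  path d0:H1→d1:-→d2:-→d3:-→d4:-→d5:-→d6:-→d7:-→d8:H2→d9:-→d10:-→d11:-→d12:-→d13:-→d14:-→d15:-→d16:-→d17:-→d18:-→d19:-→d20:-→d21:-→d22:-→d23:H4→d24:-→d25:H5→d26:-→d27:-→d28:-→d29:-→d30:H3  best=H3

== LOOKUPS ==
["H4","H3","H3","H4","H3","H4","H3","H2","H1","H3","H3","H5","H1","H3","H3"]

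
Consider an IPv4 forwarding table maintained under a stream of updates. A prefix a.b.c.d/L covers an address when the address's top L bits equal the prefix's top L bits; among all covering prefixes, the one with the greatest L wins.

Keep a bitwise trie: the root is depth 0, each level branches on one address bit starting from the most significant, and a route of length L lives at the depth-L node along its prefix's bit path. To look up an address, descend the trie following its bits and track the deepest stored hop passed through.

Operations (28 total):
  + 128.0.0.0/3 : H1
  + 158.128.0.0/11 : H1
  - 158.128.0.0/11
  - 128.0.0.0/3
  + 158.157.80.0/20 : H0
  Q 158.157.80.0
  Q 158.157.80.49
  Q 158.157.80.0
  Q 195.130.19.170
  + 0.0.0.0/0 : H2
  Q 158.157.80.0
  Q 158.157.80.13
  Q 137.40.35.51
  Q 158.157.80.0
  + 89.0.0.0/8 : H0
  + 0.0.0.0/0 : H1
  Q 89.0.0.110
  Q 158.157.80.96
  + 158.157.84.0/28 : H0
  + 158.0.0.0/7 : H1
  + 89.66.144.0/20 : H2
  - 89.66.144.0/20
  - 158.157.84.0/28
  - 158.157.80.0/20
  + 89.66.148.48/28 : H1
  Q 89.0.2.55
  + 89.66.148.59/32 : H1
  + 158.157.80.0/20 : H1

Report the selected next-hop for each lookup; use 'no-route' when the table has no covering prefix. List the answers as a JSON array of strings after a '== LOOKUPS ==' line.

Apply in order:
  + 128.0.0.0/3 (H1) depth=3
  + 158.128.0.0/11 (H1) depth=11
  del 158.128.0.0/11 (clear depth 11)
  del 128.0.0.0/3 (clear depth 3)
  + 158.157.80.0/20 (H0) depth=20
  Q 158.157.80.0: descend 10011110100111010101 ; hops seen [H0] ; pick H0
  Q 158.157.80.49: descend 10011110100111010101 ; hops seen [H0] ; pick H0
  Q 158.157.80.0: descend 10011110100111010101 ; hops seen [H0] ; pick H0
  Q 195.130.19.170: descend 1 ; hops seen [∅] ; pick no-route
  + 0.0.0.0/0 (H2) depth=0
  Q 158.157.80.0: descend 10011110100111010101 ; hops seen [H2,H0] ; pick H0
  Q 158.157.80.13: descend 10011110100111010101 ; hops seen [H2,H0] ; pick H0
  Q 137.40.35.51: descend 100 ; hops seen [H2] ; pick H2
  Q 158.157.80.0: descend 10011110100111010101 ; hops seen [H2,H0] ; pick H0
  + 89.0.0.0/8 (H0) depth=8
  + 0.0.0.0/0 (H1) depth=0
  Q 89.0.0.110: descend 01011001 ; hops seen [H1,H0] ; pick H0
  Q 158.157.80.96: descend 10011110100111010101 ; hops seen [H1,H0] ; pick H0
  + 158.157.84.0/28 (H0) depth=28
  + 158.0.0.0/7 (H1) depth=7
  + 89.66.144.0/20 (H2) depth=20
  del 89.66.144.0/20 (clear depth 20)
  del 158.157.84.0/28 (clear depth 28)
  del 158.157.80.0/20 (clear depth 20)
  + 89.66.148.48/28 (H1) depth=28
  Q 89.0.2.55: descend 010110010 ; hops seen [H1,H0] ; pick H0
  + 89.66.148.59/32 (H1) depth=32
  + 158.157.80.0/20 (H1) depth=20

== LOOKUPS ==
["H0","H0","H0","no-route","H0","H0","H2","H0","H0","H0","H0"]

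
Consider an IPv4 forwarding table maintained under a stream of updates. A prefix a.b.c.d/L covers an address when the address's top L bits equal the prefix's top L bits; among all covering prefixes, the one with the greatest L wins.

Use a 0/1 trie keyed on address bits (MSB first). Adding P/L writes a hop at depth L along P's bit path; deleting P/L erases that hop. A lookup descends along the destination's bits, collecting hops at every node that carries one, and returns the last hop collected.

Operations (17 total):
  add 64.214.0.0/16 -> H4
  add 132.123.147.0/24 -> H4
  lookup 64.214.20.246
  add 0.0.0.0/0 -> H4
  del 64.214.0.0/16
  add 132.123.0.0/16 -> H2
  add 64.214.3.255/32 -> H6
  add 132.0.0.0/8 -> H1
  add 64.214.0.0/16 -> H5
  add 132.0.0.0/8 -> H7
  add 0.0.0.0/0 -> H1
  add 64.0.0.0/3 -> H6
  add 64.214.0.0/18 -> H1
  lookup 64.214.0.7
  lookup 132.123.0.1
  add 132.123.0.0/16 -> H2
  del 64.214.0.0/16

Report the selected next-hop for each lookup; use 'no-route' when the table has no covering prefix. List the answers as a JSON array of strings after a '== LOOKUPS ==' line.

Process each operation:
  add 64.214.0.0/16 -> H4 at depth 16
  add 132.123.147.0/24 -> H4 at depth 24
  ? 64.214.20.246  path d0:-→d1:-→d2:-→d3:-→d4:-→d5:-→d6:-→d7:-→d8:-→d9:-→d10:-→d11:-→d12:-→d13:-→d14:-→d15:-→d16:H4  best=H4
  add 0.0.0.0/0 -> H4 at depth 0
  del 64.214.0.0/16 (clear depth 16)
  add 132.123.0.0/16 -> H2 at depth 16
  add 64.214.3.255/32 -> H6 at depth 32
  add 132.0.0.0/8 -> H1 at depth 8
  add 64.214.0.0/16 -> H5 at depth 16
  add 132.0.0.0/8 -> H7 at depth 8
  add 0.0.0.0/0 -> H1 at depth 0
  add 64.0.0.0/3 -> H6 at depth 3
  add 64.214.0.0/18 -> H1 at depth 18
  ? 64.214.0.7  path d0:H1→d1:-→d2:-→d3:H6→d4:-→d5:-→d6:-→d7:-→d8:-→d9:-→d10:-→d11:-→d12:-→d13:-→d14:-→d15:-→d16:H5→d17:-→d18:H1→d19:-→d20:-→d21:-→d22:-  best=H1
  ? 132.123.0.1  path d0:H1→d1:-→d2:-→d3:-→d4:-→d5:-→d6:-→d7:-→d8:H7→d9:-→d10:-→d11:-→d12:-→d13:-→d14:-→d15:-→d16:H2  best=H2
  add 132.123.0.0/16 -> H2 at depth 16
  del 64.214.0.0/16 (clear depth 16)

== LOOKUPS ==
["H4","H1","H2"]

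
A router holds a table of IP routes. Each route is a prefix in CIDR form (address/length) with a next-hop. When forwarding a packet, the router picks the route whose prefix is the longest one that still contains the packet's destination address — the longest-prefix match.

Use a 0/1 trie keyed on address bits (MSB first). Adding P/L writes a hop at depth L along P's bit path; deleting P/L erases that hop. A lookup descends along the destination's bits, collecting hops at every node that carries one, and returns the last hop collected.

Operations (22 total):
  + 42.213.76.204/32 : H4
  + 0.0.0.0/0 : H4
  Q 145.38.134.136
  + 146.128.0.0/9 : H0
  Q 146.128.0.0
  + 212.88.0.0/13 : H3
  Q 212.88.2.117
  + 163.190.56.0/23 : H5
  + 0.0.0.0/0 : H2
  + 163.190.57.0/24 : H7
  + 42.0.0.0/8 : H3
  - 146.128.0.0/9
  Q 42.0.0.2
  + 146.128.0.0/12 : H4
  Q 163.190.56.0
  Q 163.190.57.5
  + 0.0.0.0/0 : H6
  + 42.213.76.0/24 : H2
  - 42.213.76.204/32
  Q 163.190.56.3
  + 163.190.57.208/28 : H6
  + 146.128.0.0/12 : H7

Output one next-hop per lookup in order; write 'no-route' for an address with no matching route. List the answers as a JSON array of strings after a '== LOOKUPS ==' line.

Apply in order:
  + 42.213.76.204/32 (H4) depth=32
  + 0.0.0.0/0 (H4) depth=0
  ? 145.38.134.136  path d0:H4  best=H4
  + 146.128.0.0/9 (H0) depth=9
  ? 146.128.0.0  path d0:H4→d1:-→d2:-→d3:-→d4:-→d5:-→d6:-→d7:-→d8:-→d9:H0  best=H0
  + 212.88.0.0/13 (H3) depth=13
  ? 212.88.2.117  path d0:H4→d1:-→d2:-→d3:-→d4:-→d5:-→d6:-→d7:-→d8:-→d9:-→d10:-→d11:-→d12:-→d13:H3  best=H3
  + 163.190.56.0/23 (H5) depth=23
  + 0.0.0.0/0 (H2) depth=0
  + 163.190.57.0/24 (H7) depth=24
  + 42.0.0.0/8 (H3) depth=8
  - 146.128.0.0/9 clear@9
  ? 42.0.0.2  path d0:H2→d1:-→d2:-→d3:-→d4:-→d5:-→d6:-→d7:-→d8:H3  best=H3
  + 146.128.0.0/12 (H4) depth=12
  ? 163.190.56.0  path d0:H2→d1:-→d2:-→d3:-→d4:-→d5:-→d6:-→d7:-→d8:-→d9:-→d10:-→d11:-→d12:-→d13:-→d14:-→d15:-→d16:-→d17:-→d18:-→d19:-→d20:-→d21:-→d22:-→d23:H5  best=H5
  ? 163.190.57.5  path d0:H2→d1:-→d2:-→d3:-→d4:-→d5:-→d6:-→d7:-→d8:-→d9:-→d10:-→d11:-→d12:-→d13:-→d14:-→d15:-→d16:-→d17:-→d18:-→d19:-→d20:-→d21:-→d22:-→d23:H5→d24:H7  best=H7
  + 0.0.0.0/0 (H6) depth=0
  + 42.213.76.0/24 (H2) depth=24
  - 42.213.76.204/32 clear@32
  ? 163.190.56.3  path d0:H6→d1:-→d2:-→d3:-→d4:-→d5:-→d6:-→d7:-→d8:-→d9:-→d10:-→d11:-→d12:-→d13:-→d14:-→d15:-→d16:-→d17:-→d18:-→d19:-→d20:-→d21:-→d22:-→d23:H5  best=H5
  + 163.190.57.208/28 (H6) depth=28
  + 146.128.0.0/12 (H7) depth=12

== LOOKUPS ==
["H4","H0","H3","H3","H5","H7","H5"]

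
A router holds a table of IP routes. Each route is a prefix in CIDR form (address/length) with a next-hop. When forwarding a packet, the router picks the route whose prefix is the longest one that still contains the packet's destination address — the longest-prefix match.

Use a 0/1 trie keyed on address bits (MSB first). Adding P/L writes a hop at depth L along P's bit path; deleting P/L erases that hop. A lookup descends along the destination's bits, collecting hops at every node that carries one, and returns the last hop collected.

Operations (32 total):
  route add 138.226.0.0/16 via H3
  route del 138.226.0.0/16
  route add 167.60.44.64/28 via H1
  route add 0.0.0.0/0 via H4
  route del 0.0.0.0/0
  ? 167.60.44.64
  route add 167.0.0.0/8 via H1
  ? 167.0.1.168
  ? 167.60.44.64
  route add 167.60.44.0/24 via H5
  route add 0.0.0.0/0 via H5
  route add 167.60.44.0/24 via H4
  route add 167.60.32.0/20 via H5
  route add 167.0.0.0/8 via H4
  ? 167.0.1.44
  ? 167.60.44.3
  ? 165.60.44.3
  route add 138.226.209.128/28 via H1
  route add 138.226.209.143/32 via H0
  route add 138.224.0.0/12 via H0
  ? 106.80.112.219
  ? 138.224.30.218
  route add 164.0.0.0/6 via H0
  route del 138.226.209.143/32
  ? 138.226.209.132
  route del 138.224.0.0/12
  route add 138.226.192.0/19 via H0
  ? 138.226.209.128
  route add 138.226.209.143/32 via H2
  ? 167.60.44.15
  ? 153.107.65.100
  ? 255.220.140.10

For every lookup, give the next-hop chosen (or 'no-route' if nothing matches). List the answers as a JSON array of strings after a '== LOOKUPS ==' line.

Apply in order:
  + 138.226.0.0/16 (H3) depth=16
  - 138.226.0.0/16 clear@16
  + 167.60.44.64/28 (H1) depth=28
  + 0.0.0.0/0 (H4) depth=0
  - 0.0.0.0/0 clear@0
  ? 167.60.44.64  path d0:-→d1:-→d2:-→d3:-→d4:-→d5:-→d6:-→d7:-→d8:-→d9:-→d10:-→d11:-→d12:-→d13:-→d14:-→d15:-→d16:-→d17:-→d18:-→d19:-→d20:-→d21:-→d22:-→d23:-→d24:-→d25:-→d26:-→d27:-→d28:H1  best=H1
  + 167.0.0.0/8 (H1) depth=8
  ? 167.0.1.168  path d0:-→d1:-→d2:-→d3:-→d4:-→d5:-→d6:-→d7:-→d8:H1→d9:-→d10:-  best=H1
  ? 167.60.44.64  path d0:-→d1:-→d2:-→d3:-→d4:-→d5:-→d6:-→d7:-→d8:H1→d9:-→d10:-→d11:-→d12:-→d13:-→d14:-→d15:-→d16:-→d17:-→d18:-→d19:-→d20:-→d21:-→d22:-→d23:-→d24:-→d25:-→d26:-→d27:-→d28:H1  best=H1
  + 167.60.44.0/24 (H5) depth=24
  + 0.0.0.0/0 (H5) depth=0
  + 167.60.44.0/24 (H4) depth=24
  + 167.60.32.0/20 (H5) depth=20
  + 167.0.0.0/8 (H4) depth=8
  ? 167.0.1.44  path d0:H5→d1:-→d2:-→d3:-→d4:-→d5:-→d6:-→d7:-→d8:H4→d9:-→d10:-  best=H4
  ? 167.60.44.3  path d0:H5→d1:-→d2:-→d3:-→d4:-→d5:-→d6:-→d7:-→d8:H4→d9:-→d10:-→d11:-→d12:-→d13:-→d14:-→d15:-→d16:-→d17:-→d18:-→d19:-→d20:H5→d21:-→d22:-→d23:-→d24:H4→d25:-  best=H4
  ? 165.60.44.3  path d0:H5→d1:-→d2:-→d3:-→d4:-→d5:-→d6:-  best=H5
  + 138.226.209.128/28 (H1) depth=28
  + 138.226.209.143/32 (H0) depth=32
  + 138.224.0.0/12 (H0) depth=12
  ? 106.80.112.219  path d0:H5  best=H5
  ? 138.224.30.218  path d0:H5→d1:-→d2:-→d3:-→d4:-→d5:-→d6:-→d7:-→d8:-→d9:-→d10:-→d11:-→d12:H0→d13:-→d14:-  best=H0
  + 164.0.0.0/6 (H0) depth=6
  - 138.226.209.143/32 clear@32
  ? 138.226.209.132  path d0:H5→d1:-→d2:-→d3:-→d4:-→d5:-→d6:-→d7:-→d8:-→d9:-→d10:-→d11:-→d12:H0→d13:-→d14:-→d15:-→d16:-→d17:-→d18:-→d19:-→d20:-→d21:-→d22:-→d23:-→d24:-→d25:-→d26:-→d27:-→d28:H1  best=H1
  - 138.224.0.0/12 clear@12
  + 138.226.192.0/19 (H0) depth=19
  ? 138.226.209.128  path d0:H5→d1:-→d2:-→d3:-→d4:-→d5:-→d6:-→d7:-→d8:-→d9:-→d10:-→d11:-→d12:-→d13:-→d14:-→d15:-→d16:-→d17:-→d18:-→d19:H0→d20:-→d21:-→d22:-→d23:-→d24:-→d25:-→d26:-→d27:-→d28:H1  best=H1
  + 138.226.209.143/32 (H2) depth=32
  ? 167.60.44.15  path d0:H5→d1:-→d2:-→d3:-→d4:-→d5:-→d6:H0→d7:-→d8:H4→d9:-→d10:-→d11:-→d12:-→d13:-→d14:-→d15:-→d16:-→d17:-→d18:-→d19:-→d20:H5→d21:-→d22:-→d23:-→d24:H4→d25:-  best=H4
  ? 153.107.65.100  path d0:H5→d1:-→d2:-→d3:-  best=H5
  ? 255.220.140.10  path d0:H5→d1:-  best=H5

== LOOKUPS ==
["H1","H1","H1","H4","H4","H5","H5","H0","H1","H1","H4","H5","H5"]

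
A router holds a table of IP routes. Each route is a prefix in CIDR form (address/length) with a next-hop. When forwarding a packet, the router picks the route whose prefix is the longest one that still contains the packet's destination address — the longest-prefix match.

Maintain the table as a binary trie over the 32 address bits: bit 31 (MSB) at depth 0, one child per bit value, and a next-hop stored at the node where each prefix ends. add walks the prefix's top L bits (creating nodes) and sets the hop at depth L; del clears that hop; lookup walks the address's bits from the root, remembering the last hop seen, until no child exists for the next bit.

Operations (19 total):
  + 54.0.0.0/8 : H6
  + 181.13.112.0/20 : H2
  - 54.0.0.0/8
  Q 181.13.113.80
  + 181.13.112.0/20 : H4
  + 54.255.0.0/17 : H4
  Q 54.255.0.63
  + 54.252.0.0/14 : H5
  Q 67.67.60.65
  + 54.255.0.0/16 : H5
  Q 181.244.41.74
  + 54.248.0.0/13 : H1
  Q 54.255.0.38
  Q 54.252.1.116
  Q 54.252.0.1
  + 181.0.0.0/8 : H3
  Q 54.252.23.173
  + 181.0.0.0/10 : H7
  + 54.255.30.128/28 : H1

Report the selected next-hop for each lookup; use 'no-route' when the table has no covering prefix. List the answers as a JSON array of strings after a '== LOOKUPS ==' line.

Process each operation:
  add 54.0.0.0/8 -> H6 at depth 8
  add 181.13.112.0/20 -> H2 at depth 20
  del 54.0.0.0/8 (clear depth 8)
  lookup 181.13.113.80: bits 10110101000011010111 walk d0:-→d1:-→d2:-→d3:-→d4:-→d5:-→d6:-→d7:-→d8:-→d9:-→d10:-→d11:-→d12:-→d13:-→d14:-→d15:-→d16:-→d17:-→d18:-→d19:-→d20:H2 -> H2
  add 181.13.112.0/20 -> H4 at depth 20
  add 54.255.0.0/17 -> H4 at depth 17
  lookup 54.255.0.63: bits 00110110111111110 walk d0:-→d1:-→d2:-→d3:-→d4:-→d5:-→d6:-→d7:-→d8:-→d9:-→d10:-→d11:-→d12:-→d13:-→d14:-→d15:-→d16:-→d17:H4 -> H4
  add 54.252.0.0/14 -> H5 at depth 14
  lookup 67.67.60.65: bits 0 walk d0:-→d1:- -> no-route
  add 54.255.0.0/16 -> H5 at depth 16
  lookup 181.244.41.74: bits 10110101 walk d0:-→d1:-→d2:-→d3:-→d4:-→d5:-→d6:-→d7:-→d8:- -> no-route
  add 54.248.0.0/13 -> H1 at depth 13
  lookup 54.255.0.38: bits 00110110111111110 walk d0:-→d1:-→d2:-→d3:-→d4:-→d5:-→d6:-→d7:-→d8:-→d9:-→d10:-→d11:-→d12:-→d13:H1→d14:H5→d15:-→d16:H5→d17:H4 -> H4
  lookup 54.252.1.116: bits 00110110111111 walk d0:-→d1:-→d2:-→d3:-→d4:-→d5:-→d6:-→d7:-→d8:-→d9:-→d10:-→d11:-→d12:-→d13:H1→d14:H5 -> H5
  lookup 54.252.0.1: bits 00110110111111 walk d0:-→d1:-→d2:-→d3:-→d4:-→d5:-→d6:-→d7:-→d8:-→d9:-→d10:-→d11:-→d12:-→d13:H1→d14:H5 -> H5
  add 181.0.0.0/8 -> H3 at depth 8
  lookup 54.252.23.173: bits 00110110111111 walk d0:-→d1:-→d2:-→d3:-→d4:-→d5:-→d6:-→d7:-→d8:-→d9:-→d10:-→d11:-→d12:-→d13:H1→d14:H5 -> H5
  add 181.0.0.0/10 -> H7 at depth 10
  add 54.255.30.128/28 -> H1 at depth 28

== LOOKUPS ==
["H2","H4","no-route","no-route","H4","H5","H5","H5"]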